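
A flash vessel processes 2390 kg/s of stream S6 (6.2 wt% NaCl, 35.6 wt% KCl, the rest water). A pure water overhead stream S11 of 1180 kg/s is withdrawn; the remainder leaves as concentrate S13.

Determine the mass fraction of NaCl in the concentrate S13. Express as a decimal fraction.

NaCl is not removed: 2390×0.062 = 148.18 kg/s of NaCl enters S13.
Concentrate = 2390 − 1180 = 1210 kg/s.
Mass fraction = 148.18/1210 = 0.122.

0.122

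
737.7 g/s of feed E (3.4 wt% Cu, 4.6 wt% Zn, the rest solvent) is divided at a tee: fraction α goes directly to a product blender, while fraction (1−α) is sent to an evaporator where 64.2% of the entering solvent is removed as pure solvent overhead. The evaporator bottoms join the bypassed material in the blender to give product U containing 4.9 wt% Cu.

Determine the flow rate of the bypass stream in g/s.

355.4 g/s

All 737.7×0.034 = 25.082 g/s of Cu reaches U, so U = 25.082/0.049 = 511.87 g/s and vapour = 225.83 g/s.
The evaporator receives (1−α)·737.7 of feed at 0.920 solvent and removes 0.642 of that solvent:
0.642×0.920×(1−α)×737.7 = 225.83
(1−α) = 225.83/435.72 = 0.5183;  α = 0.4817.
Bypass flow = 0.4817×737.7 = 355.36 g/s.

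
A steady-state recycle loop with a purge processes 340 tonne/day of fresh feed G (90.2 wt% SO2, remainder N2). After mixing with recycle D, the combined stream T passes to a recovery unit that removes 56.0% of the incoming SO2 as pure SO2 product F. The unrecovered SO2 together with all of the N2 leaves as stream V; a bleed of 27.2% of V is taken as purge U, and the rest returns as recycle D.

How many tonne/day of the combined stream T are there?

573.7 tonne/day

N2 enters only via G and leaves only via the purge: 340×0.098 = 0.272×(N2 in V), and the recovery unit passes all N2, so N2 in T = N2 in V = 122.5 tonne/day.
SO2 in T: m_A = 340×0.902 + (1−0.272)·(1−0.560)·m_A, so m_A = 306.68/0.6797 = 451.21 tonne/day.
T = 451.21 + 122.5 = 573.71 tonne/day.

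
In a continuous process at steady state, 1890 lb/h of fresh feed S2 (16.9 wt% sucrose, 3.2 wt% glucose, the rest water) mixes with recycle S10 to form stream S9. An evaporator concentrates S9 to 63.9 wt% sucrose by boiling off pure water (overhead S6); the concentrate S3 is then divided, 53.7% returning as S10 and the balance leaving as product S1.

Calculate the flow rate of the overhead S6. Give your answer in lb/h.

1390 lb/h

Overall sucrose balance (none leaves overhead): sucrose in fresh feed = sucrose in product, i.e. 1890×0.169 = (1−0.537)·S3·0.639.
S3 = 319.41/(0.639×0.463) = 1079.6 lb/h.
Recycle S10 = 0.537×1079.6 = 579.75 lb/h.
Combined feed S9 = 1890 + 579.75 = 2469.8 lb/h.
Overhead S6 = S9 − S3 = 2469.8 − 1079.6 = 1390.1 lb/h.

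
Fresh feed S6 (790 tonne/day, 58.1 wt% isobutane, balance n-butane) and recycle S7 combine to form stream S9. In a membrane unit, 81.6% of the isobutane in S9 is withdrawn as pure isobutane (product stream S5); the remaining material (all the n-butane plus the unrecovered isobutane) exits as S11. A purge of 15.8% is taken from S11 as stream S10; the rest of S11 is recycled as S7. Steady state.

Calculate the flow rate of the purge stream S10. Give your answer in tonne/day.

n-butane enters only via S6 and leaves only via the purge: 790×0.419 = 0.158×(n-butane in S11), and the membrane unit passes all n-butane, so n-butane in S9 = n-butane in S11 = 2095 tonne/day.
isobutane in S9: m_A = 790×0.581 + (1−0.158)·(1−0.816)·m_A, so m_A = 458.99/0.8451 = 543.14 tonne/day.
S11 = (1−0.816)×543.14 + 2095 = 2194.9 tonne/day.
Purge S10 = 0.158×2194.9 = 346.8 tonne/day.

346.8 tonne/day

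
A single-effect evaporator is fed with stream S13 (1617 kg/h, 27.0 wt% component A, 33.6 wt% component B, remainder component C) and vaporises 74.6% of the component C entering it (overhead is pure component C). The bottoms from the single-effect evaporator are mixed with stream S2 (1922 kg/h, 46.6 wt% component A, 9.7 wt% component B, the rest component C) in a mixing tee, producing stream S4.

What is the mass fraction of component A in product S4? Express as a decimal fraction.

Vapour removed = 0.746×0.394×1617 = 475.28 kg/h; concentrate = 1141.7 kg/h.
component A reaching the mixer = 436.59 (from concentrate) + 1922×0.466 = 1332.2 kg/h.
Product flow = 1141.7 + 1922 = 3063.7 kg/h; component A fraction = 0.435.

0.435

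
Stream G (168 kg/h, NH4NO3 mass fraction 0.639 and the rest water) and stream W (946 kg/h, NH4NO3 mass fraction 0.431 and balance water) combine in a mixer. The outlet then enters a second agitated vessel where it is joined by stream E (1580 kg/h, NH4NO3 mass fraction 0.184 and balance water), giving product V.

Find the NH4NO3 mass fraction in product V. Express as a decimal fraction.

0.299

Overall, product flow = 2694 kg/h.
NH4NO3 in = 168×0.639 + 946×0.431 + 1580×0.184 = 805.8 kg/h.
NH4NO3 fraction in V = 0.299.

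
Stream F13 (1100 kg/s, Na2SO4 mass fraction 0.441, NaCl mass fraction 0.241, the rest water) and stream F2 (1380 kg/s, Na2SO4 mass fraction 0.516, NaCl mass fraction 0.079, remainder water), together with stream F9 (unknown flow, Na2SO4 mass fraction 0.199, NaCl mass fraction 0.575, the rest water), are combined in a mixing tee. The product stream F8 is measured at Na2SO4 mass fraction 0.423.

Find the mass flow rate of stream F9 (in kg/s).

661.3 kg/s

Let F9 be the unknown flow. Total out = 2480 + F9.
Na2SO4 balance: 1197.2 + 0.199·F9 = 0.423·(2480 + F9)
(0.199 − 0.423)·F9 = 0.423×2480 − 1197.2 = -148.14
F9 = -148.14 / -0.224 = 661.34 kg/s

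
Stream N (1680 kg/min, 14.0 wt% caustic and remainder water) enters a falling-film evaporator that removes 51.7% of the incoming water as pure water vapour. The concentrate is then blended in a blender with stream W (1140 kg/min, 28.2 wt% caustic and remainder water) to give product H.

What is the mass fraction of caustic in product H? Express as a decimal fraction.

0.269

Vapour removed = 0.517×0.860×1680 = 746.96 kg/min; concentrate = 933.04 kg/min.
caustic reaching the mixer = 235.2 (from concentrate) + 1140×0.282 = 556.68 kg/min.
Product flow = 933.04 + 1140 = 2073 kg/min; caustic fraction = 0.269.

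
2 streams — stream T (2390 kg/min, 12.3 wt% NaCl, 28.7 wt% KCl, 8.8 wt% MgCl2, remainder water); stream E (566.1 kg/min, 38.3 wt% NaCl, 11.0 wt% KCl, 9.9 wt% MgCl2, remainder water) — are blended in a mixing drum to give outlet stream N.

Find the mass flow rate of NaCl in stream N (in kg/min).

510.8 kg/min

NaCl out = NaCl in = 2390×0.123 + 566.1×0.383 = 510.79 kg/min.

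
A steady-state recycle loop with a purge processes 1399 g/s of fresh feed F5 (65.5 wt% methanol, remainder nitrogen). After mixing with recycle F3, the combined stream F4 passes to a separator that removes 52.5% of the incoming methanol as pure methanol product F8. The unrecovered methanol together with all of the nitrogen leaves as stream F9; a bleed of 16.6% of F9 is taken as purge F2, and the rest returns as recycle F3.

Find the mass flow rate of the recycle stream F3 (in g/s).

3026 g/s

nitrogen enters only via F5 and leaves only via the purge: 1399×0.345 = 0.166×(nitrogen in F9), and the separator passes all nitrogen, so nitrogen in F4 = nitrogen in F9 = 2907.6 g/s.
methanol in F4: m_A = 1399×0.655 + (1−0.166)·(1−0.525)·m_A, so m_A = 916.35/0.6038 = 1517.5 g/s.
F9 = (1−0.525)×1517.5 + 2907.6 = 3628.4 g/s.
Recycle F3 = (1−0.166)×3628.4 = 3026.1 g/s.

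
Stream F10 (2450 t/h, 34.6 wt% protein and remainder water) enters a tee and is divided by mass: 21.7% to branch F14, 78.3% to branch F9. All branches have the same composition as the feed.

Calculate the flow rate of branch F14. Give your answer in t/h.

Branch F14 flow = 0.217×2450 = 531.65 t/h.

531.6 t/h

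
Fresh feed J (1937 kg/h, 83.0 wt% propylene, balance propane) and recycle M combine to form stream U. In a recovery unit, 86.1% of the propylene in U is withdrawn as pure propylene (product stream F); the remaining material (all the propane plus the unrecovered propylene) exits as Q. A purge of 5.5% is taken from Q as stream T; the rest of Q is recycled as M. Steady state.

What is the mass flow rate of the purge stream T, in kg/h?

343.4 kg/h

propane enters only via J and leaves only via the purge: 1937×0.170 = 0.055×(propane in Q), and the recovery unit passes all propane, so propane in U = propane in Q = 5987.1 kg/h.
propylene in U: m_A = 1937×0.830 + (1−0.055)·(1−0.861)·m_A, so m_A = 1607.7/0.8686 = 1850.8 kg/h.
Q = (1−0.861)×1850.8 + 5987.1 = 6244.4 kg/h.
Purge T = 0.055×6244.4 = 343.44 kg/h.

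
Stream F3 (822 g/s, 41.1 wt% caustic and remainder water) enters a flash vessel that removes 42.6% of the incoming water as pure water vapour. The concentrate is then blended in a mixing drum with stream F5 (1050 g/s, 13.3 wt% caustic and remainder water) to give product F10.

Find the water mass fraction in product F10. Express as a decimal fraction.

Vapour removed = 0.426×0.589×822 = 206.25 g/s; concentrate = 615.75 g/s.
water reaching the mixer = 277.91 (from concentrate) + 1050×0.867 = 1188.3 g/s.
Product flow = 615.75 + 1050 = 1665.7 g/s; water fraction = 0.7133.

0.7133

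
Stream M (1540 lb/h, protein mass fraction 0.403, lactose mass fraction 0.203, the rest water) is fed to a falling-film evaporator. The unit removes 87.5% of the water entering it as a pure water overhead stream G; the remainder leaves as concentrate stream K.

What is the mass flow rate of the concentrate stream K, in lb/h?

water entering = 1540×0.394 = 606.76 lb/h; overhead removed = 0.875×606.76 = 530.91 lb/h.
Concentrate = 1540 − 530.91 = 1009.1 lb/h.

1009 lb/h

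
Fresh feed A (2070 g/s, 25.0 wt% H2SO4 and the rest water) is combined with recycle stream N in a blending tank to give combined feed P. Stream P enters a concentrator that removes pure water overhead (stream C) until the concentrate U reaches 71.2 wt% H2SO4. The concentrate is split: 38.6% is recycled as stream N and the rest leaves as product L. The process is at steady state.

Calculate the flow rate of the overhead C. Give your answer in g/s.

Overall H2SO4 balance (none leaves overhead): H2SO4 in fresh feed = H2SO4 in product, i.e. 2070×0.250 = (1−0.386)·U·0.712.
U = 517.5/(0.712×0.614) = 1183.8 g/s.
Recycle N = 0.386×1183.8 = 456.93 g/s.
Combined feed P = 2070 + 456.93 = 2526.9 g/s.
Overhead C = P − U = 2526.9 − 1183.8 = 1343.2 g/s.

1343 g/s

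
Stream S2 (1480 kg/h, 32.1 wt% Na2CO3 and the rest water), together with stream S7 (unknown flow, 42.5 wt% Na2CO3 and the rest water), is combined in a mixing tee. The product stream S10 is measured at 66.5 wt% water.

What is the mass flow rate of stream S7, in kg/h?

230.2 kg/h

Let S7 be the unknown flow. Total out = 1480 + S7.
water balance: 1004.9 + 0.575·S7 = 0.665·(1480 + S7)
(0.575 − 0.665)·S7 = 0.665×1480 − 1004.9 = -20.72
S7 = -20.72 / -0.090 = 230.22 kg/h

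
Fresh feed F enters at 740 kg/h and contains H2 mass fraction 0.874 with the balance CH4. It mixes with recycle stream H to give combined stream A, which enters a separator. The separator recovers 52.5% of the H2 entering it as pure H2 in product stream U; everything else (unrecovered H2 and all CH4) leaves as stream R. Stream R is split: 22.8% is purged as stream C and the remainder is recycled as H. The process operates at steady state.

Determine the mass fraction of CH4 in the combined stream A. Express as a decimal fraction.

0.286

CH4 enters only via F and leaves only via the purge: 740×0.126 = 0.228×(CH4 in R), and the separator passes all CH4, so CH4 in A = CH4 in R = 408.95 kg/h.
H2 in A: m_A = 740×0.874 + (1−0.228)·(1−0.525)·m_A, so m_A = 646.76/0.6333 = 1021.3 kg/h.
A = 1021.3 + 408.95 = 1430.2 kg/h.
CH4 fraction in A = 408.95/1430.2 = 0.286.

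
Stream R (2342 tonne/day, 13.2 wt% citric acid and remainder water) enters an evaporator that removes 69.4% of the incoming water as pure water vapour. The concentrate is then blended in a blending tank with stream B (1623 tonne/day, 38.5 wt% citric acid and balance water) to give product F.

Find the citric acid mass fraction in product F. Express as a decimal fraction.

0.366

Vapour removed = 0.694×0.868×2342 = 1410.8 tonne/day; concentrate = 931.2 tonne/day.
citric acid reaching the mixer = 309.14 (from concentrate) + 1623×0.385 = 934 tonne/day.
Product flow = 931.2 + 1623 = 2554.2 tonne/day; citric acid fraction = 0.366.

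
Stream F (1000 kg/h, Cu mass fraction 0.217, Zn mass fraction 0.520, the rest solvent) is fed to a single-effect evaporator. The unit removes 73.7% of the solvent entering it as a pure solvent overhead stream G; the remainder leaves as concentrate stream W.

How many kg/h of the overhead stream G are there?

solvent entering = 1000×0.263 = 263 kg/h; overhead removed = 0.737×263 = 193.83 kg/h.

193.8 kg/h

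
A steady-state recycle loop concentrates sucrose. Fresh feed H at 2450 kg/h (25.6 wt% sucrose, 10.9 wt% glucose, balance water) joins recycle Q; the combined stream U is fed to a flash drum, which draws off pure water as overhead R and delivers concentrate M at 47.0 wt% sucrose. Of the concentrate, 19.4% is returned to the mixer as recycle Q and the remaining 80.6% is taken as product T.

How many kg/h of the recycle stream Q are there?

321.2 kg/h

Overall sucrose balance (none leaves overhead): sucrose in fresh feed = sucrose in product, i.e. 2450×0.256 = (1−0.194)·M·0.470.
M = 627.2/(0.470×0.806) = 1655.7 kg/h.
Recycle Q = 0.194×1655.7 = 321.2 kg/h.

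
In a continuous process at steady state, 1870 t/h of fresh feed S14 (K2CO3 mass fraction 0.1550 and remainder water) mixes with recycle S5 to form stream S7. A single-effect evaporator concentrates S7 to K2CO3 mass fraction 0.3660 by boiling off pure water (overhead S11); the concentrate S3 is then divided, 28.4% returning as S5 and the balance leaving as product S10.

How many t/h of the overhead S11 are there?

Overall K2CO3 balance (none leaves overhead): K2CO3 in fresh feed = K2CO3 in product, i.e. 1870×0.155 = (1−0.284)·S3·0.366.
S3 = 289.85/(0.366×0.716) = 1106.1 t/h.
Recycle S5 = 0.284×1106.1 = 314.12 t/h.
Combined feed S7 = 1870 + 314.12 = 2184.1 t/h.
Overhead S11 = S7 − S3 = 2184.1 − 1106.1 = 1078.1 t/h.

1078 t/h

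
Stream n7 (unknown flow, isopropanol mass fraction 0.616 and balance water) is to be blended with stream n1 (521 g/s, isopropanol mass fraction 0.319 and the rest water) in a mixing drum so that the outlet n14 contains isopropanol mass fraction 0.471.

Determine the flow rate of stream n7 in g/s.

546.2 g/s

Let n7 be the unknown flow. Total out = 521 + n7.
isopropanol balance: 166.2 + 0.616·n7 = 0.471·(521 + n7)
(0.616 − 0.471)·n7 = 0.471×521 − 166.2 = 79.192
n7 = 79.192 / 0.145 = 546.15 g/s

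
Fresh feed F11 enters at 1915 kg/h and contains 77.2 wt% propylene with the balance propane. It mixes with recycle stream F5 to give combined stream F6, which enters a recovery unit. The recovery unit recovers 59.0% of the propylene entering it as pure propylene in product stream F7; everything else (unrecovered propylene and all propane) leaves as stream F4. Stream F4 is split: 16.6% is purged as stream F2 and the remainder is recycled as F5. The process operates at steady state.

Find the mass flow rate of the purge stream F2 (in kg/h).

propane enters only via F11 and leaves only via the purge: 1915×0.228 = 0.166×(propane in F4), and the recovery unit passes all propane, so propane in F6 = propane in F4 = 2630.2 kg/h.
propylene in F6: m_A = 1915×0.772 + (1−0.166)·(1−0.590)·m_A, so m_A = 1478.4/0.6581 = 2246.6 kg/h.
F4 = (1−0.590)×2246.6 + 2630.2 = 3551.3 kg/h.
Purge F2 = 0.166×3551.3 = 589.52 kg/h.

589.5 kg/h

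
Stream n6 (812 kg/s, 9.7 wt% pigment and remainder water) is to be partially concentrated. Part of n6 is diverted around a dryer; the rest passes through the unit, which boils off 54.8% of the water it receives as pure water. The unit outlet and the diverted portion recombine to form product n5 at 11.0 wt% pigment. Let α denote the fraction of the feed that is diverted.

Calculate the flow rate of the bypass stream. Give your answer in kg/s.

618.1 kg/s

All 812×0.097 = 78.764 kg/s of pigment reaches n5, so n5 = 78.764/0.110 = 716.04 kg/s and vapour = 95.964 kg/s.
The evaporator receives (1−α)·812 of feed at 0.903 water and removes 0.548 of that water:
0.548×0.903×(1−α)×812 = 95.964
(1−α) = 95.964/401.81 = 0.2388;  α = 0.7612.
Bypass flow = 0.7612×812 = 618.07 kg/s.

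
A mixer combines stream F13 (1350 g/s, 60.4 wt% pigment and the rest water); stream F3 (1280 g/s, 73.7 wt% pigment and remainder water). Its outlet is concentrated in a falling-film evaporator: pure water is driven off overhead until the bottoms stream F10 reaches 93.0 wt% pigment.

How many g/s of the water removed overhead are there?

pigment entering = 1350×0.604 + 1280×0.737 = 1758.8 g/s.
All pigment reports to F10, so F10 = 1758.8/0.930 = 1891.1 g/s.
Total feed = 2630 g/s; overhead = 2630 − 1891.1 = 738.86 g/s.

738.9 g/s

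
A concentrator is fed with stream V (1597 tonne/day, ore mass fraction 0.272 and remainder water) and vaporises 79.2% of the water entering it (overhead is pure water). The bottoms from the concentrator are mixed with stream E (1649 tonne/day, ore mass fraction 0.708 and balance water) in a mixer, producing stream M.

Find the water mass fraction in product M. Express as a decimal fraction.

Vapour removed = 0.792×0.728×1597 = 920.79 tonne/day; concentrate = 676.21 tonne/day.
water reaching the mixer = 241.82 (from concentrate) + 1649×0.292 = 723.33 tonne/day.
Product flow = 676.21 + 1649 = 2325.2 tonne/day; water fraction = 0.311.

0.311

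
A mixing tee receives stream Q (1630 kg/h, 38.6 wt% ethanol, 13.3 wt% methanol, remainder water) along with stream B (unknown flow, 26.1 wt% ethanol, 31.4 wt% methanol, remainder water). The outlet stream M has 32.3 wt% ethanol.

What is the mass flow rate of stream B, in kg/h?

1656 kg/h

Let B be the unknown flow. Total out = 1630 + B.
ethanol balance: 629.18 + 0.261·B = 0.323·(1630 + B)
(0.261 − 0.323)·B = 0.323×1630 − 629.18 = -102.69
B = -102.69 / -0.062 = 1656.3 kg/h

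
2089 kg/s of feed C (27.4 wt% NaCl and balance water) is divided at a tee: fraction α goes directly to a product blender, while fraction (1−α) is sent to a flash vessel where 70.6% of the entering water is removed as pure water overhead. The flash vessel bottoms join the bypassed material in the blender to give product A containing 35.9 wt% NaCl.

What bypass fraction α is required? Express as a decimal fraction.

0.538

All 2089×0.274 = 572.39 kg/s of NaCl reaches A, so A = 572.39/0.359 = 1594.4 kg/s and vapour = 494.61 kg/s.
The evaporator receives (1−α)·2089 of feed at 0.726 water and removes 0.706 of that water:
0.706×0.726×(1−α)×2089 = 494.61
(1−α) = 494.61/1070.7 = 0.4619;  α = 0.5381.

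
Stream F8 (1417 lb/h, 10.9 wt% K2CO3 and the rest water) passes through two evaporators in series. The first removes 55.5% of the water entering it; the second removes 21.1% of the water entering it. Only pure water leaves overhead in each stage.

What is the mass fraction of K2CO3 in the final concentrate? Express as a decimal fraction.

0.2584

water in feed = 1417×0.891 = 1262.5 lb/h.
After stage 1: water left = (1−0.555)×1262.5 = 561.83; stream total = 716.29 lb/h.
After stage 2: water left = (1−0.211)×561.83 = 443.29; final concentrate = 597.74 lb/h.
K2CO3 fraction = 154.45/597.74 = 0.2584.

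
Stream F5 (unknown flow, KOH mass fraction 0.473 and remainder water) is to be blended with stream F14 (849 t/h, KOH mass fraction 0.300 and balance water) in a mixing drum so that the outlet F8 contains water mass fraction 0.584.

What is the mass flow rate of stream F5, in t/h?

1728 t/h

Let F5 be the unknown flow. Total out = 849 + F5.
water balance: 594.3 + 0.527·F5 = 0.584·(849 + F5)
(0.527 − 0.584)·F5 = 0.584×849 − 594.3 = -98.484
F5 = -98.484 / -0.057 = 1727.8 t/h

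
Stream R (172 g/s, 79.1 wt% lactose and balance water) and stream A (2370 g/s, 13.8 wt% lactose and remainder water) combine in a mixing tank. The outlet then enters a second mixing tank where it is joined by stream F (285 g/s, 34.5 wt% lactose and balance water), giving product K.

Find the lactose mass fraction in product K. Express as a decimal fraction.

0.199

Overall, product flow = 2827 g/s.
lactose in = 172×0.791 + 2370×0.138 + 285×0.345 = 561.44 g/s.
lactose fraction in K = 0.199.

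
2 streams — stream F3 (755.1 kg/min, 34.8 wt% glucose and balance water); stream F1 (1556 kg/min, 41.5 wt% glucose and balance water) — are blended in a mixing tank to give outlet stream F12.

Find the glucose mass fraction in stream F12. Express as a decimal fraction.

0.393

Total flow out = 755.1 + 1556 = 2311.1 kg/min.
glucose in = 755.1×0.348 + 1556×0.415 = 908.51 kg/min.
glucose mass fraction in F12 = 908.51/2311.1 = 0.393.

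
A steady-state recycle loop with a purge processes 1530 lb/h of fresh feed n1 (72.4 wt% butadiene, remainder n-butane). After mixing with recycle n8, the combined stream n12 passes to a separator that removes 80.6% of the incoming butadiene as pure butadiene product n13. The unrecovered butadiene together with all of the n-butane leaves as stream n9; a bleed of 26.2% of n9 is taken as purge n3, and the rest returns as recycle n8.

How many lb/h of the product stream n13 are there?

butadiene in n12: m_A = 1530×0.724 + (1−0.262)·(1−0.806)·m_A, so m_A = 1107.7/0.8568 = 1292.8 lb/h.
Product n13 = 0.806×1292.8 = 1042 lb/h.

1042 lb/h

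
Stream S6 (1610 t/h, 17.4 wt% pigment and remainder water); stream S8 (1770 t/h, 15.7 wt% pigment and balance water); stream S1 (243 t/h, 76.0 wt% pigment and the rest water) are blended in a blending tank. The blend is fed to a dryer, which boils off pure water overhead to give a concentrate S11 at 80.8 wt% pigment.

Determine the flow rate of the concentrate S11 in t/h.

pigment entering = 1610×0.174 + 1770×0.157 + 243×0.760 = 742.71 t/h.
All pigment reports to S11, so S11 = 742.71/0.808 = 919.2 t/h.

919.2 t/h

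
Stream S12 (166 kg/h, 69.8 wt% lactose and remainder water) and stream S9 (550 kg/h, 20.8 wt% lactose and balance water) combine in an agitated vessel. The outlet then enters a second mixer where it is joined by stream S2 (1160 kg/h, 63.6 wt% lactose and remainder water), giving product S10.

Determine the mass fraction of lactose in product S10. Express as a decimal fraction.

0.516

Overall, product flow = 1876 kg/h.
lactose in = 166×0.698 + 550×0.208 + 1160×0.636 = 968.03 kg/h.
lactose fraction in S10 = 0.516.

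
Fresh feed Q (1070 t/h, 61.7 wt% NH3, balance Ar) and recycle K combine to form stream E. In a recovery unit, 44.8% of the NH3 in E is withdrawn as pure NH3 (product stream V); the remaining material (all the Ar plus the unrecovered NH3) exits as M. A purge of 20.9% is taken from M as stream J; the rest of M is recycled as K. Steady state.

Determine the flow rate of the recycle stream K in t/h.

Ar enters only via Q and leaves only via the purge: 1070×0.383 = 0.209×(Ar in M), and the recovery unit passes all Ar, so Ar in E = Ar in M = 1960.8 t/h.
NH3 in E: m_A = 1070×0.617 + (1−0.209)·(1−0.448)·m_A, so m_A = 660.19/0.5634 = 1171.9 t/h.
M = (1−0.448)×1171.9 + 1960.8 = 2607.7 t/h.
Recycle K = (1−0.209)×2607.7 = 2062.7 t/h.

2063 t/h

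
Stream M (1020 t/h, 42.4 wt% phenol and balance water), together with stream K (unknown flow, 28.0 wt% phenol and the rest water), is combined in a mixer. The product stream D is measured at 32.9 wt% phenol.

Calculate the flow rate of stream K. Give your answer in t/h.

1978 t/h

Let K be the unknown flow. Total out = 1020 + K.
phenol balance: 432.48 + 0.280·K = 0.329·(1020 + K)
(0.280 − 0.329)·K = 0.329×1020 − 432.48 = -96.9
K = -96.9 / -0.049 = 1977.6 t/h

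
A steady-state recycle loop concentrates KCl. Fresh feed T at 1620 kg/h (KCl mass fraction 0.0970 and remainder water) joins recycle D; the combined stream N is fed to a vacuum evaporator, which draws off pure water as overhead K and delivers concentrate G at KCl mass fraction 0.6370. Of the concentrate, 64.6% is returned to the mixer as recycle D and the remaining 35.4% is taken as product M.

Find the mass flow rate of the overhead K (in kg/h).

Overall KCl balance (none leaves overhead): KCl in fresh feed = KCl in product, i.e. 1620×0.097 = (1−0.646)·G·0.637.
G = 157.14/(0.637×0.354) = 696.86 kg/h.
Recycle D = 0.646×696.86 = 450.17 kg/h.
Combined feed N = 1620 + 450.17 = 2070.2 kg/h.
Overhead K = N − G = 2070.2 − 696.86 = 1373.3 kg/h.

1373 kg/h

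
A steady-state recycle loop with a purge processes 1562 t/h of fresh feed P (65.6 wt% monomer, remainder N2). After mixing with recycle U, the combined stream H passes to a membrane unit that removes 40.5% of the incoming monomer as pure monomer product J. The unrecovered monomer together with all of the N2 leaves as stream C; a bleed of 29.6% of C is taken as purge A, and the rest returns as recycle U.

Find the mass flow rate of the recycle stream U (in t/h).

N2 enters only via P and leaves only via the purge: 1562×0.344 = 0.296×(N2 in C), and the membrane unit passes all N2, so N2 in H = N2 in C = 1815.3 t/h.
monomer in H: m_A = 1562×0.656 + (1−0.296)·(1−0.405)·m_A, so m_A = 1024.7/0.5811 = 1763.3 t/h.
C = (1−0.405)×1763.3 + 1815.3 = 2864.4 t/h.
Recycle U = (1−0.296)×2864.4 = 2016.6 t/h.

2017 t/h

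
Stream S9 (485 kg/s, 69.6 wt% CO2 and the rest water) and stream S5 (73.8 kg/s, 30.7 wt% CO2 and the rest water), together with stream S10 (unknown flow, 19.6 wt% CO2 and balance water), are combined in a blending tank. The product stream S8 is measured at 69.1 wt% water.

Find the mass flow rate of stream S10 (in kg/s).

1660 kg/s

Let S10 be the unknown flow. Total out = 558.8 + S10.
water balance: 198.58 + 0.804·S10 = 0.691·(558.8 + S10)
(0.804 − 0.691)·S10 = 0.691×558.8 − 198.58 = 187.55
S10 = 187.55 / 0.113 = 1659.7 kg/s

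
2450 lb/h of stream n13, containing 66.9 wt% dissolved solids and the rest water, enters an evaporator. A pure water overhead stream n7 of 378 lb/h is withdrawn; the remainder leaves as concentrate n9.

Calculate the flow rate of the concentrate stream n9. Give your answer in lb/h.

2072 lb/h

Concentrate = 2450 − 378 = 2072 lb/h.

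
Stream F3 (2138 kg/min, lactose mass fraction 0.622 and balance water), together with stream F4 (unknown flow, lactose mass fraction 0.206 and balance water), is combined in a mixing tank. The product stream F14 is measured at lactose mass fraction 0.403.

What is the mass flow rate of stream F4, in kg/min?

2377 kg/min

Let F4 be the unknown flow. Total out = 2138 + F4.
lactose balance: 1329.8 + 0.206·F4 = 0.403·(2138 + F4)
(0.206 − 0.403)·F4 = 0.403×2138 − 1329.8 = -468.22
F4 = -468.22 / -0.197 = 2376.8 kg/min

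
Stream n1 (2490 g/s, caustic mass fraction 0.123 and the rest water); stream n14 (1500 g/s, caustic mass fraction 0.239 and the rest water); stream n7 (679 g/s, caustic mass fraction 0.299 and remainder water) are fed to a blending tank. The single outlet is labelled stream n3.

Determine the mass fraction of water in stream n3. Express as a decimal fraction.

Total flow out = 2490 + 1500 + 679 = 4669 g/s.
water in = 2490×0.877 + 1500×0.761 + 679×0.701 = 3801.2 g/s.
water mass fraction in n3 = 3801.2/4669 = 0.814.

0.814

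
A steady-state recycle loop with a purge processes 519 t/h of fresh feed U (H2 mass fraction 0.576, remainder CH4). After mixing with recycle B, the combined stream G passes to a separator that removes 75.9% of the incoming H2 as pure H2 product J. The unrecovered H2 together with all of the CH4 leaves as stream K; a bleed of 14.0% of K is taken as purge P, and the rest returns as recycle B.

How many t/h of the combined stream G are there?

1949 t/h

CH4 enters only via U and leaves only via the purge: 519×0.424 = 0.140×(CH4 in K), and the separator passes all CH4, so CH4 in G = CH4 in K = 1571.8 t/h.
H2 in G: m_A = 519×0.576 + (1−0.140)·(1−0.759)·m_A, so m_A = 298.94/0.7927 = 377.1 t/h.
G = 377.1 + 1571.8 = 1948.9 t/h.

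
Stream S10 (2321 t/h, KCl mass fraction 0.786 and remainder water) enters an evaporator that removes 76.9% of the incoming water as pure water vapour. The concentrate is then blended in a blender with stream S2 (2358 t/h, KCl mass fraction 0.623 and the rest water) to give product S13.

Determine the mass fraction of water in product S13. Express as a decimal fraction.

0.234

Vapour removed = 0.769×0.214×2321 = 381.96 t/h; concentrate = 1939 t/h.
water reaching the mixer = 114.74 (from concentrate) + 2358×0.377 = 1003.7 t/h.
Product flow = 1939 + 2358 = 4297 t/h; water fraction = 0.234.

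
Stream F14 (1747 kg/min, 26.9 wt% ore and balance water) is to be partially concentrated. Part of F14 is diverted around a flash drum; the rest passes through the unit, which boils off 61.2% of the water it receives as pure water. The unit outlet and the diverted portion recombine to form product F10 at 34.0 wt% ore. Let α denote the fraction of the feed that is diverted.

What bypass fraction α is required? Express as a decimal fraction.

0.533

All 1747×0.269 = 469.94 kg/min of ore reaches F10, so F10 = 469.94/0.340 = 1382.2 kg/min and vapour = 364.81 kg/min.
The evaporator receives (1−α)·1747 of feed at 0.731 water and removes 0.612 of that water:
0.612×0.731×(1−α)×1747 = 364.81
(1−α) = 364.81/781.56 = 0.4668;  α = 0.5332.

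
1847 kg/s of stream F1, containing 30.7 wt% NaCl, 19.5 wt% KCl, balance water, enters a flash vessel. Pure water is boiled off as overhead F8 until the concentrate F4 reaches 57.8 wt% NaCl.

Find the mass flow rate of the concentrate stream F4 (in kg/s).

981 kg/s

NaCl is conserved: 1847×0.307 = 567.03 kg/s all reports to the concentrate.
Concentrate = 567.03/(target fraction) = 981.02 kg/s.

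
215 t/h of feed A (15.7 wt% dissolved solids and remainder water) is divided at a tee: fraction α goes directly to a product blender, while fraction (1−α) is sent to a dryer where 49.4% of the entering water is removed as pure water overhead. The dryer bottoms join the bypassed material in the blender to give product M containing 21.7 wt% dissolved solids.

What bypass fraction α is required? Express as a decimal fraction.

All 215×0.157 = 33.755 t/h of dissolved solids reaches M, so M = 33.755/0.217 = 155.55 t/h and vapour = 59.447 t/h.
The evaporator receives (1−α)·215 of feed at 0.843 water and removes 0.494 of that water:
0.494×0.843×(1−α)×215 = 59.447
(1−α) = 59.447/89.535 = 0.6640;  α = 0.3360.

0.336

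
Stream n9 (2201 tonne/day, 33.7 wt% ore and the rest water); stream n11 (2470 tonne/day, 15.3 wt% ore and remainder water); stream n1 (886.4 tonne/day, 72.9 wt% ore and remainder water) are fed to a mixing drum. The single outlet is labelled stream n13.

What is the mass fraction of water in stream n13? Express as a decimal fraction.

0.6823

Total flow out = 2201 + 2470 + 886.4 = 5557.4 tonne/day.
water in = 2201×0.663 + 2470×0.847 + 886.4×0.271 = 3791.6 tonne/day.
water mass fraction in n13 = 3791.6/5557.4 = 0.6823.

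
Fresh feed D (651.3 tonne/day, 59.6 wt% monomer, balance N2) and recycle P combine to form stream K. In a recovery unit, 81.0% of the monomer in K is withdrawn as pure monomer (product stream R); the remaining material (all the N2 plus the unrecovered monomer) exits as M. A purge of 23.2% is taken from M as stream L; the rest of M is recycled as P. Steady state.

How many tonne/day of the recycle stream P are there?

N2 enters only via D and leaves only via the purge: 651.3×0.404 = 0.232×(N2 in M), and the recovery unit passes all N2, so N2 in K = N2 in M = 1134.2 tonne/day.
monomer in K: m_A = 651.3×0.596 + (1−0.232)·(1−0.810)·m_A, so m_A = 388.17/0.8541 = 454.49 tonne/day.
M = (1−0.810)×454.49 + 1134.2 = 1220.5 tonne/day.
Recycle P = (1−0.232)×1220.5 = 937.36 tonne/day.

937.4 tonne/day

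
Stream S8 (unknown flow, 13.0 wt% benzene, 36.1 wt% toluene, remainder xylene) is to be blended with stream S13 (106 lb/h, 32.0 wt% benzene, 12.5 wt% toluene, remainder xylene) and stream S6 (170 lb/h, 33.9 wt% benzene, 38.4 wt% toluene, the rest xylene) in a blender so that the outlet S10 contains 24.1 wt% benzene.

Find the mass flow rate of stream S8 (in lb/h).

Let S8 be the unknown flow. Total out = 276 + S8.
benzene balance: 91.55 + 0.130·S8 = 0.241·(276 + S8)
(0.130 − 0.241)·S8 = 0.241×276 − 91.55 = -25.034
S8 = -25.034 / -0.111 = 225.53 lb/h

225.5 lb/h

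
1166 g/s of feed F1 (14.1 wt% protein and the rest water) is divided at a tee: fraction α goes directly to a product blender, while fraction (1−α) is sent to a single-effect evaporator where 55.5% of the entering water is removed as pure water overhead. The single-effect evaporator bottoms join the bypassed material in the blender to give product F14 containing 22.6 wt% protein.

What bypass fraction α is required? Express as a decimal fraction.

0.211

All 1166×0.141 = 164.41 g/s of protein reaches F14, so F14 = 164.41/0.226 = 727.46 g/s and vapour = 438.54 g/s.
The evaporator receives (1−α)·1166 of feed at 0.859 water and removes 0.555 of that water:
0.555×0.859×(1−α)×1166 = 438.54
(1−α) = 438.54/555.88 = 0.7889;  α = 0.2111.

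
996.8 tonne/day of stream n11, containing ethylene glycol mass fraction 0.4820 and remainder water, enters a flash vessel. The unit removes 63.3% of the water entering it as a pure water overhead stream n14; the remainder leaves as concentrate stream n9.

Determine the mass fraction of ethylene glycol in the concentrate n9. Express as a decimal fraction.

0.7171

ethylene glycol is not removed: 996.8×0.482 = 480.46 tonne/day of ethylene glycol enters n9.
water entering = 996.8×0.518 = 516.34 tonne/day; overhead removed = 0.633×516.34 = 326.84 tonne/day.
Concentrate = 996.8 − 326.84 = 669.96 tonne/day.
Mass fraction = 480.46/669.96 = 0.7171.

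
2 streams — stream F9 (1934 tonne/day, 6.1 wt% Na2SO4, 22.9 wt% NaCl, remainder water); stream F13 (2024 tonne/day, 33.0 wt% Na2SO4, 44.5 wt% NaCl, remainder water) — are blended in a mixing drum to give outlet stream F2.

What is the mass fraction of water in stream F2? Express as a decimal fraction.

0.4620

Total flow out = 1934 + 2024 = 3958 tonne/day.
water in = 1934×0.710 + 2024×0.225 = 1828.5 tonne/day.
water mass fraction in F2 = 1828.5/3958 = 0.4620.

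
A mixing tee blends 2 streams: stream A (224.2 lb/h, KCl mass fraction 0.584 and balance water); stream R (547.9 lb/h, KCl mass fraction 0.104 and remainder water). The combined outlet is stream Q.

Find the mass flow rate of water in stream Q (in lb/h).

water out = water in = 224.2×0.416 + 547.9×0.896 = 584.19 lb/h.

584.2 lb/h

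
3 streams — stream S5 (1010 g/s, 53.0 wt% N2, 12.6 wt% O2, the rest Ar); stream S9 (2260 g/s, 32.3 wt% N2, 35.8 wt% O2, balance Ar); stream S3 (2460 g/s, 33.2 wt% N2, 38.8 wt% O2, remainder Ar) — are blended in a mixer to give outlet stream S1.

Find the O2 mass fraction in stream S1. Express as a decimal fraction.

Total flow out = 1010 + 2260 + 2460 = 5730 g/s.
O2 in = 1010×0.126 + 2260×0.358 + 2460×0.388 = 1890.8 g/s.
O2 mass fraction in S1 = 1890.8/5730 = 0.330.

0.330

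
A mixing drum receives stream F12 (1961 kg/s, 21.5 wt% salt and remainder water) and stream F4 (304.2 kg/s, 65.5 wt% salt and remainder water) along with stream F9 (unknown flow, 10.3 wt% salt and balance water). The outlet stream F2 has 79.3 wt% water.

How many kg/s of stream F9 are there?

1461 kg/s

Let F9 be the unknown flow. Total out = 2265.2 + F9.
water balance: 1644.3 + 0.897·F9 = 0.793·(2265.2 + F9)
(0.897 − 0.793)·F9 = 0.793×2265.2 − 1644.3 = 151.97
F9 = 151.97 / 0.104 = 1461.2 kg/s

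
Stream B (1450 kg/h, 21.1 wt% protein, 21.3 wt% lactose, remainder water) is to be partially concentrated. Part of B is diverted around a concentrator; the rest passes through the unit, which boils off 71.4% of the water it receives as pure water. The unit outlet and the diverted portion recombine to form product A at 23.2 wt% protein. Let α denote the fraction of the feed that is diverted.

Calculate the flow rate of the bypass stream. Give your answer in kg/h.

1131 kg/h

All 1450×0.211 = 305.95 kg/h of protein reaches A, so A = 305.95/0.232 = 1318.7 kg/h and vapour = 131.25 kg/h.
The evaporator receives (1−α)·1450 of feed at 0.576 water and removes 0.714 of that water:
0.714×0.576×(1−α)×1450 = 131.25
(1−α) = 131.25/596.33 = 0.2201;  α = 0.7799.
Bypass flow = 0.7799×1450 = 1130.9 kg/h.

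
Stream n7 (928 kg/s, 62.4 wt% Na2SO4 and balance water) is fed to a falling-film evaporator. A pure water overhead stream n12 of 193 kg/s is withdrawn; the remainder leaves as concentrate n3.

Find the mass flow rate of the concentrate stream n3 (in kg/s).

735 kg/s

Concentrate = 928 − 193 = 735 kg/s.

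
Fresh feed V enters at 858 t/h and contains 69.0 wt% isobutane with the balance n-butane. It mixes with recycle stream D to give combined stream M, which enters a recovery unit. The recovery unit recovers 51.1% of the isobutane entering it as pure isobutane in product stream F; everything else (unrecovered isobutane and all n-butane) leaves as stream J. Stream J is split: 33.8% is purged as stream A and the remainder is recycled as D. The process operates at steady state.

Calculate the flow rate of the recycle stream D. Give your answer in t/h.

804.3 t/h

n-butane enters only via V and leaves only via the purge: 858×0.310 = 0.338×(n-butane in J), and the recovery unit passes all n-butane, so n-butane in M = n-butane in J = 786.92 t/h.
isobutane in M: m_A = 858×0.690 + (1−0.338)·(1−0.511)·m_A, so m_A = 592.02/0.6763 = 875.4 t/h.
J = (1−0.511)×875.4 + 786.92 = 1215 t/h.
Recycle D = (1−0.338)×1215 = 804.33 t/h.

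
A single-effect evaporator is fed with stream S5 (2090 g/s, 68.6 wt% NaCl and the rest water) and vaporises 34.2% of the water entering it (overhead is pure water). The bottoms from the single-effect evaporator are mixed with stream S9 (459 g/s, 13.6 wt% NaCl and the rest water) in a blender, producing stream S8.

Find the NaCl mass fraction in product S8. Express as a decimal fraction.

Vapour removed = 0.342×0.314×2090 = 224.44 g/s; concentrate = 1865.6 g/s.
NaCl reaching the mixer = 1433.7 (from concentrate) + 459×0.136 = 1496.2 g/s.
Product flow = 1865.6 + 459 = 2324.6 g/s; NaCl fraction = 0.6436.

0.6436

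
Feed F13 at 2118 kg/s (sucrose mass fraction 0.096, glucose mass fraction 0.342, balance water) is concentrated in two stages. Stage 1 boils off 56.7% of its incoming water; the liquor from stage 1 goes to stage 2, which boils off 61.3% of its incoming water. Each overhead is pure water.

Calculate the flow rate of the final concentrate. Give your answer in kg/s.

water in feed = 2118×0.562 = 1190.3 kg/s.
After stage 1: water left = (1−0.567)×1190.3 = 515.41; stream total = 1443.1 kg/s.
After stage 2: water left = (1−0.613)×515.41 = 199.46; final concentrate = 1127.1 kg/s.

1127 kg/s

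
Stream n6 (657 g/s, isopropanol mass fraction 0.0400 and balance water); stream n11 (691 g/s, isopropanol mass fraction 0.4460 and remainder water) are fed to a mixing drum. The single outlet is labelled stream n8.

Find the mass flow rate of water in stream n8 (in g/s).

1014 g/s

water out = water in = 657×0.960 + 691×0.554 = 1013.5 g/s.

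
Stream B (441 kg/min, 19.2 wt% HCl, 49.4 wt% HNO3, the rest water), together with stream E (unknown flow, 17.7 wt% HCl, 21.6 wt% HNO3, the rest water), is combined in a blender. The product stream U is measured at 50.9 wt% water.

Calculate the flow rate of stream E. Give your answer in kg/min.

Let E be the unknown flow. Total out = 441 + E.
water balance: 138.47 + 0.607·E = 0.509·(441 + E)
(0.607 − 0.509)·E = 0.509×441 − 138.47 = 85.995
E = 85.995 / 0.098 = 877.5 kg/min

877.5 kg/min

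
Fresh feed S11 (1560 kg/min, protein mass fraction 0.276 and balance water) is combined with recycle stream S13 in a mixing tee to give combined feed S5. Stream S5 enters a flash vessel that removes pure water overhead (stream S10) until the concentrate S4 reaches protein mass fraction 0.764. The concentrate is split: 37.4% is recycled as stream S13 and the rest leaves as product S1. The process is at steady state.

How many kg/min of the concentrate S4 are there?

900.3 kg/min

Overall protein balance (none leaves overhead): protein in fresh feed = protein in product, i.e. 1560×0.276 = (1−0.374)·S4·0.764.
S4 = 430.56/(0.764×0.626) = 900.26 kg/min.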